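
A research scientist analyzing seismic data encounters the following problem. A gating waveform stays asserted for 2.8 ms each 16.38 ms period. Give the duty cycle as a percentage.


Duty cycle as a percentage:
DC = (t_on / T) * 100
   = (2.8 / 16.38) * 100
   = 0.17094 * 100
   = 17.09 %

17.09 %


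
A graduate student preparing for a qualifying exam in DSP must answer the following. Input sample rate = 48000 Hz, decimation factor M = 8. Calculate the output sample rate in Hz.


Decimation reduces the sample rate:
fs_out = fs_in / M
       = 48000 / 8
       = 6000.0 Hz

6000.0 Hz


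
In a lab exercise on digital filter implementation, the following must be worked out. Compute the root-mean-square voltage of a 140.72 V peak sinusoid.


RMS voltage for a sinusoidal waveform:
V_rms = V_peak / sqrt(2)
      = 140.72 / 1.414214
      = 99.504 V

99.504 V


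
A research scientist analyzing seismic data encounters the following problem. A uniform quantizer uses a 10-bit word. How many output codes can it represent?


Number of quantization levels = 2^N
= 2^10
= 1024

1024


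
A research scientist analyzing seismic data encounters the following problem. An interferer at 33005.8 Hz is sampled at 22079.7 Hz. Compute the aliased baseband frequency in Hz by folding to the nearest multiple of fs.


Compute the nearest integer multiple of fs to the signal:
n = round(33005.8 / 22079.7) = 1
f_alias = |33005.8 - 1 * 22079.7|
        = |33005.8 - 22079.7|
        = 10926.1 Hz

10926.1


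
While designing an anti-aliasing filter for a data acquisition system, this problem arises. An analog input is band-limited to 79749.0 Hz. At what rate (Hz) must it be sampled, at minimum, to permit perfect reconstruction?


The Nyquist rate is twice the maximum frequency component.
fs_min = 2 * fmax
      = 2 * 79749.0
      = 159498.0 Hz

159498.0


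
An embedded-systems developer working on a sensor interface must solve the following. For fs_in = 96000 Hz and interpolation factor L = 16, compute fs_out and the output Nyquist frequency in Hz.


Step 1 — output sample rate after interpolation by L:
fs_out = L * fs_in = 16 * 96000 = 1536000 Hz

Step 2 — Nyquist frequency of the output stream:
f_Nyq = fs_out / 2 = 1536000 / 2 = 768000.0 Hz

fs_out = 1536000 Hz; f_Nyquist = 768000.0 Hz


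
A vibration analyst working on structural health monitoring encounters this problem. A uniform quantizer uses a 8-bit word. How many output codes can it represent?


Number of quantization levels = 2^N
= 2^8
= 256

256


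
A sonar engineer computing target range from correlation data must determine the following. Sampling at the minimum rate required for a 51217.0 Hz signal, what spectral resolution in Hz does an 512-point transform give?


Step 1 — Nyquist sampling rate:
fs = 2 * fmax = 2 * 51217.0 = 102434.0 Hz

Step 2 — DFT bin spacing:
df = fs / N = 102434.0 / 512 = 200.0664 Hz

200.0664 Hz


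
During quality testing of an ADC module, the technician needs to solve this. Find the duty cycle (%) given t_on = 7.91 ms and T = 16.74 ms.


Duty cycle as a percentage:
DC = (t_on / T) * 100
   = (7.91 / 16.74) * 100
   = 0.472521 * 100
   = 47.25 %

47.25 %


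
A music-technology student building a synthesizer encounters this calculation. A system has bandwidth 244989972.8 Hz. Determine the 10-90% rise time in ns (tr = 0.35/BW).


Rise time from bandwidth relationship:
tr = 0.35 / BW
   = 0.35 / 244989972.8
   = 1.428629899e-09 s
   = 1.4286 ns

1.4286 ns


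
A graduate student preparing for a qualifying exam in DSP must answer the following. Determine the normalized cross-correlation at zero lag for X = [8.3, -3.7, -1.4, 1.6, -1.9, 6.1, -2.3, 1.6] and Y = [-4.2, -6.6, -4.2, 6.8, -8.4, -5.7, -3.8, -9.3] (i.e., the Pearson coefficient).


Pearson correlation coefficient (population):
r = cov(X,Y) / (std(X) * std(Y))
Mean X = 1.0375, Mean Y = -4.425
Cov(X,Y) = 2.262187
Std(X) = 3.986834, Std(Y) = 4.6424
r = 0.1222

0.1222


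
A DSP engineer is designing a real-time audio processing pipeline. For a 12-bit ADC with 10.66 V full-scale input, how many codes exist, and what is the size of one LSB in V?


Step 1 — number of quantization levels:
L = 2^N = 2^12 = 4096

Step 2 — LSB step size:
delta = Vfs / L
      = 10.66 / 4096
      = 0.00260254 V

Levels = 4096; step size = 0.00260254 V


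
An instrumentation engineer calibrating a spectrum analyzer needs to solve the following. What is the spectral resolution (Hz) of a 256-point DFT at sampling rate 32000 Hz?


DFT frequency resolution:
df = fs / N
   = 32000 / 256
   = 125.0 Hz

125.0 Hz


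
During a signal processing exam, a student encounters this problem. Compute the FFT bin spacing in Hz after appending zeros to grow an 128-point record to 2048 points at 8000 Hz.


Frequency resolution after zero-padding:
N_padded = 128 * 16 = 2048
df = fs / N_padded
   = 8000 / 2048
   = 3.9062 Hz

3.9062 Hz


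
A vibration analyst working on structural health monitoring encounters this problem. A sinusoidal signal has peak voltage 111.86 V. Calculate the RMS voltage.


RMS voltage for a sinusoidal waveform:
V_rms = V_peak / sqrt(2)
      = 111.86 / 1.414214
      = 79.097 V

79.097 V


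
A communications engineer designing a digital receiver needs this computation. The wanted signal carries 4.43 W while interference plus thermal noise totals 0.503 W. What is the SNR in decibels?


SNR in decibels:
SNR = 10 * log10(Ps / Pn)
    = 10 * log10(4.43 / 0.503)
    = 10 * log10(8.8072)
    = 10 * 0.9448
    = 9.45 dB

9.45 dB


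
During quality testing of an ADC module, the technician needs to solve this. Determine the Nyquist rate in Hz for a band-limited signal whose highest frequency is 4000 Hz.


The Nyquist rate is twice the maximum frequency component.
fs_min = 2 * fmax
      = 2 * 4000
      = 8000 Hz

8000


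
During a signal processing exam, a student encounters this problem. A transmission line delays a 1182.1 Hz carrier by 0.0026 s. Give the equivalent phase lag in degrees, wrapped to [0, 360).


Phase shift from frequency and time delay:
phi = 360 * f * t_delay
    = 360 * 1182.1 * 0.0026
    = 1106.45 degrees
    mod 360 = 26.45 degrees

26.45 degrees


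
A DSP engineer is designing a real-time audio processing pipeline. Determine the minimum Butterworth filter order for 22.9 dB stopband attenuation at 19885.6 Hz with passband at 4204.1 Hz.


Butterworth filter order formula:
n = log10(10^(A/10) - 1) / (2 * log10(f_stop/f_pass))
10^(22.9/10) - 1 = 193.9845
f_stop/f_pass = 19885.6 / 4204.1 = 4.73
n = 1.695 -> ceil = 2

2


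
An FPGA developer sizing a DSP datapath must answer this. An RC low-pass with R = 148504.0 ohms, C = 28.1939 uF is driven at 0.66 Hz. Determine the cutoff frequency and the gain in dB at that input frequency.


Step 1 — cutoff frequency:
fc = 1 / (2*pi*R*C)
C = 28.1939 uF = 2.81939e-05 F
fc = 1 / (2*pi*148504.0*2.81939e-05)
   = 0.0380125 Hz

Step 2 — magnitude at f = 0.66 Hz:
|H(f)| = 1 / sqrt(1 + (f/fc)^2)
f/fc = 0.66 / 0.0380125 = 17.36271
|H| = 1 / sqrt(1 + 301.463699) = 0.0574994
|H|_dB = 20*log10(0.0574994) = -24.81 dB

fc = 0.0380125 Hz; |H(0.66 Hz)| = -24.81 dB


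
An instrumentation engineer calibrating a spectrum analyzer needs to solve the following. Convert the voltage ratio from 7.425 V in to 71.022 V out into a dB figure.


Voltage gain in dB:
G = 20 * log10(Vout / Vin)
  = 20 * log10(71.022 / 7.425)
  = 20 * log10(9.565253)
  = 20 * 0.980696
  = 19.61 dB

19.61 dB


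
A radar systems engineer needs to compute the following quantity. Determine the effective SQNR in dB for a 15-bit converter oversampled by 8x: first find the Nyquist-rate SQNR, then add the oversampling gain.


Step 1 — baseline SQNR at Nyquist:
SQNR_base = 6.02*N + 1.76
          = 6.02*15 + 1.76
          = 92.06 dB

Step 2 — oversampling processing gain:
G = 10*log10(OSR) = 10*log10(8) = 9.03 dB

Step 3 — total:
SQNR_total = 92.06 + 9.03 = 101.09 dB

Base SQNR = 92.06 dB; oversampled SQNR = 101.09 dB


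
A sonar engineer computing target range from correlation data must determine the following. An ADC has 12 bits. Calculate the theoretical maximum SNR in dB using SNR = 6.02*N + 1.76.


Theoretical SNR for a full-scale sinusoid:
SNR = 6.02 * N + 1.76
    = 6.02 * 12 + 1.76
    = 72.24 + 1.76
    = 74.0 dB

74.0 dB


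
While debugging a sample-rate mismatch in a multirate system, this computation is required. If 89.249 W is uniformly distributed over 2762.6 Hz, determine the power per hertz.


Power spectral density:
PSD = P / BW
    = 89.249 / 2762.6
    = 0.03230616 W/Hz

0.03230616 W/Hz


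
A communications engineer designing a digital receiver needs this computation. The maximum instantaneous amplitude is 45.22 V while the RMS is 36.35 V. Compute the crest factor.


Crest factor is the ratio of peak to RMS:
CF = V_peak / V_rms
   = 45.22 / 36.35
   = 1.244

1.244


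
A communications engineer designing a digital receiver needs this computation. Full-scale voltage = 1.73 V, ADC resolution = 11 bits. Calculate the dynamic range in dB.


Dynamic range from full-scale to LSB:
V_min = V_max / 2^bits = 1.73 / 2^11
DR = 20 * log10(V_max / V_min)
   = 20 * log10(2^11)
   = 20 * 11 * log10(2)
   = 66.23 dB

66.23 dB


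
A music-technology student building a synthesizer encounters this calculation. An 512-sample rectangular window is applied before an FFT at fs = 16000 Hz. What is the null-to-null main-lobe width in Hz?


Main lobe width for a rectangular window:
Width = 2 * fs / N
      = 2 * 16000 / 512
      = 32000 / 512
      = 62.5 Hz

62.5 Hz


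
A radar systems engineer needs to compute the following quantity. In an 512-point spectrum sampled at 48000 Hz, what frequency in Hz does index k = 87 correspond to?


Frequency of DFT bin k:
f_k = k * fs / N
    = 87 * 48000 / 512
    = 4176000 / 512
    = 8156.25 Hz

8156.25 Hz


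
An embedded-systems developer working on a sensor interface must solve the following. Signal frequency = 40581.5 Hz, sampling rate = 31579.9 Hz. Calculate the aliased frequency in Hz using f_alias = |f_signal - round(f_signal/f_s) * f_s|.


Compute the nearest integer multiple of fs to the signal:
n = round(40581.5 / 31579.9) = 1
f_alias = |40581.5 - 1 * 31579.9|
        = |40581.5 - 31579.9|
        = 9001.6 Hz

9001.6


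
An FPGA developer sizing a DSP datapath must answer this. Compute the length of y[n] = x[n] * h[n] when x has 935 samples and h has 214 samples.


Linear convolution output length:
L = N + M - 1
  = 935 + 214 - 1
  = 1148 samples

1148


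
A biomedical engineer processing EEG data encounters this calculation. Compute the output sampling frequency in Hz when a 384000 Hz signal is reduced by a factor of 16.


Decimation reduces the sample rate:
fs_out = fs_in / M
       = 384000 / 16
       = 24000.0 Hz

24000.0 Hz


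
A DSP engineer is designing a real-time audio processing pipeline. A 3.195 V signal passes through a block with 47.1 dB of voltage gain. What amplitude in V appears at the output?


Output voltage from dB gain:
V_out = V_in * 10^(gain_dB / 20)
      = 3.195 * 10^(47.1 / 20)
      = 3.195 * 226.464431
      = 723.5539 V

723.5539 V


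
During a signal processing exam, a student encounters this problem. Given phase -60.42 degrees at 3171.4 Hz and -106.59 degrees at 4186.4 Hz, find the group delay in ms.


Group delay from phase difference:
tau = -d(phi)/d(omega)
d(phi) = -46.17 deg = -0.805819 rad
d(omega) = 2*pi*(4186.4 - 3171.4) = 6377.4331 rad/s
tau = -(-0.805819) / 6377.4331
    = 0.1264 ms

0.1264 ms


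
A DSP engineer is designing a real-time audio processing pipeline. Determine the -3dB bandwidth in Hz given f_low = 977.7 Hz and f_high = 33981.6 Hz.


Bandwidth is the difference of -3dB frequencies:
BW = f_high - f_low
   = 33981.6 - 977.7
   = 33003.9 Hz

33003.9 Hz


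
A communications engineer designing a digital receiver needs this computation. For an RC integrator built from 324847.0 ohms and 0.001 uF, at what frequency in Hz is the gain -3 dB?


Cutoff frequency of a first-order RC filter:
fc = 1 / (2 * pi * R * C)
C = 0.001 uF = 1e-09 F
fc = 1 / (2 * pi * 324847.0 * 1e-09)
   = 1 / 0.0020410738974814
   = 489.938165 Hz

489.938165 Hz


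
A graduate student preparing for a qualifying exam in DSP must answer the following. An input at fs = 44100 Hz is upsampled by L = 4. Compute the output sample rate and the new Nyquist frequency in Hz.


Step 1 — output sample rate after interpolation by L:
fs_out = L * fs_in = 4 * 44100 = 176400 Hz

Step 2 — Nyquist frequency of the output stream:
f_Nyq = fs_out / 2 = 176400 / 2 = 88200.0 Hz

fs_out = 176400 Hz; f_Nyquist = 88200.0 Hz


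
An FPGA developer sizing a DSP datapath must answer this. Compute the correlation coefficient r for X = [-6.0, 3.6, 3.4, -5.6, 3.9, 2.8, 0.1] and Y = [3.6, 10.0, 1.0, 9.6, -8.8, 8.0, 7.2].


Pearson correlation coefficient (population):
r = cov(X,Y) / (std(X) * std(Y))
Mean X = 0.3143, Mean Y = 4.3714
Cov(X,Y) = -8.11102
Std(X) = 4.039954, Std(Y) = 6.160175
r = -0.3259

-0.3259


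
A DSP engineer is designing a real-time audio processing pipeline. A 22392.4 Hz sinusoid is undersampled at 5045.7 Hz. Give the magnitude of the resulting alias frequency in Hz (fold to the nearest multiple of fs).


Compute the nearest integer multiple of fs to the signal:
n = round(22392.4 / 5045.7) = 4
f_alias = |22392.4 - 4 * 5045.7|
        = |22392.4 - 20182.8|
        = 2209.6 Hz

2209.6


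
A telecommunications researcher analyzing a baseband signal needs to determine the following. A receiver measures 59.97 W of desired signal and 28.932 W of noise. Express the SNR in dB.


SNR in decibels:
SNR = 10 * log10(Ps / Pn)
    = 10 * log10(59.97 / 28.932)
    = 10 * log10(2.0728)
    = 10 * 0.3166
    = 3.17 dB

3.17 dB


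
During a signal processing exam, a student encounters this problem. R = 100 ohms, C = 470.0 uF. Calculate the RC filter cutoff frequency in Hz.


Cutoff frequency of a first-order RC filter:
fc = 1 / (2 * pi * R * C)
C = 470.0 uF = 0.00047 F
fc = 1 / (2 * pi * 100 * 0.00047)
   = 1 / 0.29530970943744
   = 3.386275 Hz

3.386275 Hz


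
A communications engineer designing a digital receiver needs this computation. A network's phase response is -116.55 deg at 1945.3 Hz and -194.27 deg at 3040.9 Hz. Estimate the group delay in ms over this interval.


Group delay from phase difference:
tau = -d(phi)/d(omega)
d(phi) = -77.72 deg = -1.35647 rad
d(omega) = 2*pi*(3040.9 - 1945.3) = 6883.8578 rad/s
tau = -(-1.35647) / 6883.8578
    = 0.1971 ms

0.1971 ms


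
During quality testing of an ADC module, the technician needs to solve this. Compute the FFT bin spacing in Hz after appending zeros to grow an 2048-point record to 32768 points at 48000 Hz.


Frequency resolution after zero-padding:
N_padded = 2048 * 16 = 32768
df = fs / N_padded
   = 48000 / 32768
   = 1.4648 Hz

1.4648 Hz


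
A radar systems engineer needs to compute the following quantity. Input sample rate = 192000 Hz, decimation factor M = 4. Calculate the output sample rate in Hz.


Decimation reduces the sample rate:
fs_out = fs_in / M
       = 192000 / 4
       = 48000.0 Hz

48000.0 Hz


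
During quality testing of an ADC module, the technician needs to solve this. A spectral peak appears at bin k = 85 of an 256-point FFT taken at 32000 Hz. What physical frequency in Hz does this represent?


Frequency of DFT bin k:
f_k = k * fs / N
    = 85 * 32000 / 256
    = 2720000 / 256
    = 10625.0 Hz

10625.0 Hz


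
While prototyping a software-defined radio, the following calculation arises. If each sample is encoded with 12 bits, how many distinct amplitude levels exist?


Number of quantization levels = 2^N
= 2^12
= 4096

4096


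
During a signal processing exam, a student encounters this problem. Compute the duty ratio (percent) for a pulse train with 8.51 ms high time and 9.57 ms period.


Duty cycle as a percentage:
DC = (t_on / T) * 100
   = (8.51 / 9.57) * 100
   = 0.889237 * 100
   = 88.92 %

88.92 %


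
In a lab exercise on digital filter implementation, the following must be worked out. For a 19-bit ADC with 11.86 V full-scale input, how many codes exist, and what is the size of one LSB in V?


Step 1 — number of quantization levels:
L = 2^N = 2^19 = 524288

Step 2 — LSB step size:
delta = Vfs / L
      = 11.86 / 524288
      = 2.262e-05 V

Levels = 524288; step size = 2.262e-05 V


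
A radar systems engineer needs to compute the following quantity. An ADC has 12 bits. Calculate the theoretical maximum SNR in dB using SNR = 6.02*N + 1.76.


Theoretical SNR for a full-scale sinusoid:
SNR = 6.02 * N + 1.76
    = 6.02 * 12 + 1.76
    = 72.24 + 1.76
    = 74.0 dB

74.0 dB


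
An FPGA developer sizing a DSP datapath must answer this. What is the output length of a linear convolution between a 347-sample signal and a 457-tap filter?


Linear convolution output length:
L = N + M - 1
  = 347 + 457 - 1
  = 803 samples

803


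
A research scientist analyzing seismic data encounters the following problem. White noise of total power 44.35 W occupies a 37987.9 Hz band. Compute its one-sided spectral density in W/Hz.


Power spectral density:
PSD = P / BW
    = 44.35 / 37987.9
    = 0.00116748 W/Hz

0.00116748 W/Hz


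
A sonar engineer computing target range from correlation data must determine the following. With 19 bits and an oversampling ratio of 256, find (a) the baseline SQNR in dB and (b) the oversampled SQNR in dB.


Step 1 — baseline SQNR at Nyquist:
SQNR_base = 6.02*N + 1.76
          = 6.02*19 + 1.76
          = 116.14 dB

Step 2 — oversampling processing gain:
G = 10*log10(OSR) = 10*log10(256) = 24.08 dB

Step 3 — total:
SQNR_total = 116.14 + 24.08 = 140.22 dB

Base SQNR = 116.14 dB; oversampled SQNR = 140.22 dB


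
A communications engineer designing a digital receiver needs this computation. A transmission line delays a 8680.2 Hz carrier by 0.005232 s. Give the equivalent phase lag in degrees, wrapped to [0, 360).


Phase shift from frequency and time delay:
phi = 360 * f * t_delay
    = 360 * 8680.2 * 0.005232
    = 16349.33 degrees
    mod 360 = 149.33 degrees

149.33 degrees


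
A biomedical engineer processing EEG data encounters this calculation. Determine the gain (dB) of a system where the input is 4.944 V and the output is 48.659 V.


Voltage gain in dB:
G = 20 * log10(Vout / Vin)
  = 20 * log10(48.659 / 4.944)
  = 20 * log10(9.842031)
  = 20 * 0.993085
  = 19.86 dB

19.86 dB


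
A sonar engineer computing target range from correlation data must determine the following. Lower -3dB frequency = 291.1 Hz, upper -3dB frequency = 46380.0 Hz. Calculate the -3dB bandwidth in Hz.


Bandwidth is the difference of -3dB frequencies:
BW = f_high - f_low
   = 46380.0 - 291.1
   = 46088.9 Hz

46088.9 Hz


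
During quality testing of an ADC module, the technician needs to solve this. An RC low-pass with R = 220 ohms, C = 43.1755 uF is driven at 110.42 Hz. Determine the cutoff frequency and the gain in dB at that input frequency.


Step 1 — cutoff frequency:
fc = 1 / (2*pi*R*C)
C = 43.1755 uF = 4.31755e-05 F
fc = 1 / (2*pi*220*4.31755e-05)
   = 16.7556 Hz

Step 2 — magnitude at f = 110.42 Hz:
|H(f)| = 1 / sqrt(1 + (f/fc)^2)
f/fc = 110.42 / 16.7556 = 6.590036
|H| = 1 / sqrt(1 + 43.428574) = 0.1500268
|H|_dB = 20*log10(0.1500268) = -16.48 dB

fc = 16.7556 Hz; |H(110.42 Hz)| = -16.48 dB


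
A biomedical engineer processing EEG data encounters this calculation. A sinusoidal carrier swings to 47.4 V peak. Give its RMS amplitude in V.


RMS voltage for a sinusoidal waveform:
V_rms = V_peak / sqrt(2)
      = 47.4 / 1.414214
      = 33.517 V

33.517 V


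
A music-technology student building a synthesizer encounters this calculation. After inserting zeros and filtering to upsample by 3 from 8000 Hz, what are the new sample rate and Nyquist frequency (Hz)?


Step 1 — output sample rate after interpolation by L:
fs_out = L * fs_in = 3 * 8000 = 24000 Hz

Step 2 — Nyquist frequency of the output stream:
f_Nyq = fs_out / 2 = 24000 / 2 = 12000.0 Hz

fs_out = 24000 Hz; f_Nyquist = 12000.0 Hz


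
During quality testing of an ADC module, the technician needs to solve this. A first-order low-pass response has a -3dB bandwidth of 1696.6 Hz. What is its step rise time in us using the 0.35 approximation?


Rise time from bandwidth relationship:
tr = 0.35 / BW
   = 0.35 / 1696.6
   = 0.0002062949428 s
   = 206.2949 us

206.2949 us


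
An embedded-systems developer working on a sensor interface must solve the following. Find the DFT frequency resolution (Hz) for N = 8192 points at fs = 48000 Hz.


DFT frequency resolution:
df = fs / N
   = 48000 / 8192
   = 5.8594 Hz

5.8594 Hz


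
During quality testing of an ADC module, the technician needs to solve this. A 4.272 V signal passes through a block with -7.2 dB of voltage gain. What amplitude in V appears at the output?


Output voltage from dB gain:
V_out = V_in * 10^(gain_dB / 20)
      = 4.272 * 10^(-7.2 / 20)
      = 4.272 * 0.436516
      = 1.8648 V

1.8648 V


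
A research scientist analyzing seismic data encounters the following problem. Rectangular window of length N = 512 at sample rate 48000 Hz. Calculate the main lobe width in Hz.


Main lobe width for a rectangular window:
Width = 2 * fs / N
      = 2 * 48000 / 512
      = 96000 / 512
      = 187.5 Hz

187.5 Hz


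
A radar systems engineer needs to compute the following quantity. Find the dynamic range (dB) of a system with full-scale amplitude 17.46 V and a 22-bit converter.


Dynamic range from full-scale to LSB:
V_min = V_max / 2^bits = 17.46 / 2^22
DR = 20 * log10(V_max / V_min)
   = 20 * log10(2^22)
   = 20 * 22 * log10(2)
   = 132.45 dB

132.45 dB


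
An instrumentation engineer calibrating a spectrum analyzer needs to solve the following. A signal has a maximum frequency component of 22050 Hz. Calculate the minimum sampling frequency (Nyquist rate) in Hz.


The Nyquist rate is twice the maximum frequency component.
fs_min = 2 * fmax
      = 2 * 22050
      = 44100 Hz

44100


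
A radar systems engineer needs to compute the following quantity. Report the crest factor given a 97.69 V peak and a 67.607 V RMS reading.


Crest factor is the ratio of peak to RMS:
CF = V_peak / V_rms
   = 97.69 / 67.607
   = 1.445

1.445


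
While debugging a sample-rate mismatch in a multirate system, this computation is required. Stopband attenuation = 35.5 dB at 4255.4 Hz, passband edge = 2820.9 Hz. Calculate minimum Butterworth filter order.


Butterworth filter order formula:
n = log10(10^(A/10) - 1) / (2 * log10(f_stop/f_pass))
10^(35.5/10) - 1 = 3547.1339
f_stop/f_pass = 4255.4 / 2820.9 = 1.5085
n = 9.9407 -> ceil = 10

10


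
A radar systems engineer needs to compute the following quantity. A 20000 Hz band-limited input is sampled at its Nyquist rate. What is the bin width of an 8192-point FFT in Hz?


Step 1 — Nyquist sampling rate:
fs = 2 * fmax = 2 * 20000 = 40000 Hz

Step 2 — DFT bin spacing:
df = fs / N = 40000 / 8192 = 4.8828 Hz

4.8828 Hz


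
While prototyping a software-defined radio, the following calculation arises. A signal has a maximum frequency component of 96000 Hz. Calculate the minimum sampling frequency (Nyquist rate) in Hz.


The Nyquist rate is twice the maximum frequency component.
fs_min = 2 * fmax
      = 2 * 96000
      = 192000 Hz

192000


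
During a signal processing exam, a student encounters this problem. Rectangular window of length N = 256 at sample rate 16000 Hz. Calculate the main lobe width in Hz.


Main lobe width for a rectangular window:
Width = 2 * fs / N
      = 2 * 16000 / 256
      = 32000 / 256
      = 125.0 Hz

125.0 Hz


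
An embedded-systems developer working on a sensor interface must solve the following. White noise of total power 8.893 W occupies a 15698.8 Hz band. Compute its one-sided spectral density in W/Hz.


Power spectral density:
PSD = P / BW
    = 8.893 / 15698.8
    = 0.00056648 W/Hz

0.00056648 W/Hz


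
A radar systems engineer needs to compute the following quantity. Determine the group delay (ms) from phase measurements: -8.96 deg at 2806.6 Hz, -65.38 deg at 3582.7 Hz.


Group delay from phase difference:
tau = -d(phi)/d(omega)
d(phi) = -56.42 deg = -0.984715 rad
d(omega) = 2*pi*(3582.7 - 2806.6) = 4876.3801 rad/s
tau = -(-0.984715) / 4876.3801
    = 0.2019 ms

0.2019 ms


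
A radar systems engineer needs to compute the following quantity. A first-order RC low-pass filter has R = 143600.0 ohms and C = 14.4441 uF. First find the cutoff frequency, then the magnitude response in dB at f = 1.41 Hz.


Step 1 — cutoff frequency:
fc = 1 / (2*pi*R*C)
C = 14.4441 uF = 1.44441e-05 F
fc = 1 / (2*pi*143600.0*1.44441e-05)
   = 0.0767318 Hz

Step 2 — magnitude at f = 1.41 Hz:
|H(f)| = 1 / sqrt(1 + (f/fc)^2)
f/fc = 1.41 / 0.0767318 = 18.375693
|H| = 1 / sqrt(1 + 337.666093) = 0.0543393
|H|_dB = 20*log10(0.0543393) = -25.3 dB

fc = 0.0767318 Hz; |H(1.41 Hz)| = -25.3 dB


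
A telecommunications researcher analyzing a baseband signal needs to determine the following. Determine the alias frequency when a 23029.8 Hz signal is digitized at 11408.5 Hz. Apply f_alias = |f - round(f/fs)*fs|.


Compute the nearest integer multiple of fs to the signal:
n = round(23029.8 / 11408.5) = 2
f_alias = |23029.8 - 2 * 11408.5|
        = |23029.8 - 22817.0|
        = 212.8 Hz

212.8


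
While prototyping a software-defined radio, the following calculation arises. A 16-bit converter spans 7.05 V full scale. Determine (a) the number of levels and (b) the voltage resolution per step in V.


Step 1 — number of quantization levels:
L = 2^N = 2^16 = 65536

Step 2 — LSB step size:
delta = Vfs / L
      = 7.05 / 65536
      = 0.00010757 V

Levels = 65536; step size = 0.00010757 V


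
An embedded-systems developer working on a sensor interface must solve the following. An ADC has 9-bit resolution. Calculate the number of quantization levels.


Number of quantization levels = 2^N
= 2^9
= 512

512


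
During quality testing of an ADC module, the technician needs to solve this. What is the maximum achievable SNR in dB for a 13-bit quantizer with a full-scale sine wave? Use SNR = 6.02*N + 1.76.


Theoretical SNR for a full-scale sinusoid:
SNR = 6.02 * N + 1.76
    = 6.02 * 13 + 1.76
    = 78.26 + 1.76
    = 80.02 dB

80.02 dB


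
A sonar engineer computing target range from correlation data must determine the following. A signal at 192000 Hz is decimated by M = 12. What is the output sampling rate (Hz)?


Decimation reduces the sample rate:
fs_out = fs_in / M
       = 192000 / 12
       = 16000.0 Hz

16000.0 Hz


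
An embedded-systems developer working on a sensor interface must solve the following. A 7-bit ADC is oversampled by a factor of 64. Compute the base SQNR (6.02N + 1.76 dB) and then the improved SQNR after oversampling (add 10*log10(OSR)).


Step 1 — baseline SQNR at Nyquist:
SQNR_base = 6.02*N + 1.76
          = 6.02*7 + 1.76
          = 43.9 dB

Step 2 — oversampling processing gain:
G = 10*log10(OSR) = 10*log10(64) = 18.06 dB

Step 3 — total:
SQNR_total = 43.9 + 18.06 = 61.96 dB

Base SQNR = 43.9 dB; oversampled SQNR = 61.96 dB


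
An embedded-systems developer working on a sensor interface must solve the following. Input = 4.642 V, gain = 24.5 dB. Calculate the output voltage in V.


Output voltage from dB gain:
V_out = V_in * 10^(gain_dB / 20)
      = 4.642 * 10^(24.5 / 20)
      = 4.642 * 16.78804
      = 77.9301 V

77.9301 V


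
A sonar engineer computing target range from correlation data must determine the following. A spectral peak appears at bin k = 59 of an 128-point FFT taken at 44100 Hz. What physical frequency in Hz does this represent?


Frequency of DFT bin k:
f_k = k * fs / N
    = 59 * 44100 / 128
    = 2601900 / 128
    = 20327.344 Hz

20327.344 Hz


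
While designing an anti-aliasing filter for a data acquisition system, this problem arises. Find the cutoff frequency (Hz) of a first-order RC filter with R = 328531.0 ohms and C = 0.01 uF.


Cutoff frequency of a first-order RC filter:
fc = 1 / (2 * pi * R * C)
C = 0.01 uF = 1e-08 F
fc = 1 / (2 * pi * 328531.0 * 1e-08)
   = 1 / 0.02064221152153
   = 48.444422 Hz

48.444422 Hz


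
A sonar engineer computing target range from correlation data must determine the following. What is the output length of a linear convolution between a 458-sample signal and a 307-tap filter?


Linear convolution output length:
L = N + M - 1
  = 458 + 307 - 1
  = 764 samples

764


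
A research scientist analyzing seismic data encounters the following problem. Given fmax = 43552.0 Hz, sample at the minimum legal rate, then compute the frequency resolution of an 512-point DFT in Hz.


Step 1 — Nyquist sampling rate:
fs = 2 * fmax = 2 * 43552.0 = 87104.0 Hz

Step 2 — DFT bin spacing:
df = fs / N = 87104.0 / 512 = 170.125 Hz

170.125 Hz


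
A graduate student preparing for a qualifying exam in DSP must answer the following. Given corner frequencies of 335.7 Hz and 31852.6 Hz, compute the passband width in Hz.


Bandwidth is the difference of -3dB frequencies:
BW = f_high - f_low
   = 31852.6 - 335.7
   = 31516.9 Hz

31516.9 Hz


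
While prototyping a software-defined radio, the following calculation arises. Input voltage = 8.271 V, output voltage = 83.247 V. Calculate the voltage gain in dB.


Voltage gain in dB:
G = 20 * log10(Vout / Vin)
  = 20 * log10(83.247 / 8.271)
  = 20 * log10(10.064926)
  = 20 * 1.002811
  = 20.06 dB

20.06 dB


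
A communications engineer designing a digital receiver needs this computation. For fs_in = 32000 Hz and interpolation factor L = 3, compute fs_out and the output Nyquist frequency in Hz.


Step 1 — output sample rate after interpolation by L:
fs_out = L * fs_in = 3 * 32000 = 96000 Hz

Step 2 — Nyquist frequency of the output stream:
f_Nyq = fs_out / 2 = 96000 / 2 = 48000.0 Hz

fs_out = 96000 Hz; f_Nyquist = 48000.0 Hz


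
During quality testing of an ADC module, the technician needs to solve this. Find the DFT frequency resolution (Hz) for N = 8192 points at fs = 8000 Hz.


DFT frequency resolution:
df = fs / N
   = 8000 / 8192
   = 0.9766 Hz

0.9766 Hz


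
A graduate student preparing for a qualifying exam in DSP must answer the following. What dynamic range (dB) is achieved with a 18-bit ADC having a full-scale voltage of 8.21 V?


Dynamic range from full-scale to LSB:
V_min = V_max / 2^bits = 8.21 / 2^18
DR = 20 * log10(V_max / V_min)
   = 20 * log10(2^18)
   = 20 * 18 * log10(2)
   = 108.37 dB

108.37 dB


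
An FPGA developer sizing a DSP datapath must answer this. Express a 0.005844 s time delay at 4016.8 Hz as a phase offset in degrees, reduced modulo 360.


Phase shift from frequency and time delay:
phi = 360 * f * t_delay
    = 360 * 4016.8 * 0.005844
    = 8450.7 degrees
    mod 360 = 170.7 degrees

170.7 degrees


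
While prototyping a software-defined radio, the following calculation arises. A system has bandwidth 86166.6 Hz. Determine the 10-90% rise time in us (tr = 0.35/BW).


Rise time from bandwidth relationship:
tr = 0.35 / BW
   = 0.35 / 86166.6
   = 4.061898694e-06 s
   = 4.0619 us

4.0619 us


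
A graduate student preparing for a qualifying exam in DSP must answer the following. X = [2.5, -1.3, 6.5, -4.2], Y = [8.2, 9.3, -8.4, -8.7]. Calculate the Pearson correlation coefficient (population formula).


Pearson correlation coefficient (population):
r = cov(X,Y) / (std(X) * std(Y))
Mean X = 0.875, Mean Y = 0.1
Cov(X,Y) = -2.5
Std(X) = 4.023913, Std(Y) = 8.659388
r = -0.0717

-0.0717


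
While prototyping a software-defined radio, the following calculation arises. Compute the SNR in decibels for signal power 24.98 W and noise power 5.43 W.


SNR in decibels:
SNR = 10 * log10(Ps / Pn)
    = 10 * log10(24.98 / 5.43)
    = 10 * log10(4.6004)
    = 10 * 0.6628
    = 6.63 dB

6.63 dB


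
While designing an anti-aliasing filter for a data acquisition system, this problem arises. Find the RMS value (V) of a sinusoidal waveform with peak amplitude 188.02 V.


RMS voltage for a sinusoidal waveform:
V_rms = V_peak / sqrt(2)
      = 188.02 / 1.414214
      = 132.95 V

132.95 V


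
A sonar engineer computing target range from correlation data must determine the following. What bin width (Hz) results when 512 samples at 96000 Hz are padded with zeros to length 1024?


Frequency resolution after zero-padding:
N_padded = 512 * 2 = 1024
df = fs / N_padded
   = 96000 / 1024
   = 93.75 Hz

93.75 Hz


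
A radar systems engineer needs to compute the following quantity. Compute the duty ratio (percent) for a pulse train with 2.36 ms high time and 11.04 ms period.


Duty cycle as a percentage:
DC = (t_on / T) * 100
   = (2.36 / 11.04) * 100
   = 0.213768 * 100
   = 21.38 %

21.38 %


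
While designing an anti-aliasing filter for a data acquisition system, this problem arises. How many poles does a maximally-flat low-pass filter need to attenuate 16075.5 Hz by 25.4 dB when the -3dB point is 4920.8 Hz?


Butterworth filter order formula:
n = log10(10^(A/10) - 1) / (2 * log10(f_stop/f_pass))
10^(25.4/10) - 1 = 345.7369
f_stop/f_pass = 16075.5 / 4920.8 = 3.2668
n = 2.469 -> ceil = 3

3


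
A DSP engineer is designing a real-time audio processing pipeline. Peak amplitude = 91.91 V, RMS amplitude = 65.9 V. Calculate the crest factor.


Crest factor is the ratio of peak to RMS:
CF = V_peak / V_rms
   = 91.91 / 65.9
   = 1.3947

1.3947


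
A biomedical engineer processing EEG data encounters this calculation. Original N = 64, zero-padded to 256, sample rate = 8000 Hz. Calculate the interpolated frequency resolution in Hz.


Frequency resolution after zero-padding:
N_padded = 64 * 4 = 256
df = fs / N_padded
   = 8000 / 256
   = 31.25 Hz

31.25 Hz


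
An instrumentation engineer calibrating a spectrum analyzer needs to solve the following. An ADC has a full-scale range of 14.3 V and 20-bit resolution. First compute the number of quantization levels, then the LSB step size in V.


Step 1 — number of quantization levels:
L = 2^N = 2^20 = 1048576

Step 2 — LSB step size:
delta = Vfs / L
      = 14.3 / 1048576
      = 1.364e-05 V

Levels = 1048576; step size = 1.364e-05 V


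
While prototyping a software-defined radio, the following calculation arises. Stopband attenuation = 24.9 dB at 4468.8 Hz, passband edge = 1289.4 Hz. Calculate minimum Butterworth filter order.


Butterworth filter order formula:
n = log10(10^(A/10) - 1) / (2 * log10(f_stop/f_pass))
10^(24.9/10) - 1 = 308.0295
f_stop/f_pass = 4468.8 / 1289.4 = 3.4658
n = 2.3051 -> ceil = 3

3


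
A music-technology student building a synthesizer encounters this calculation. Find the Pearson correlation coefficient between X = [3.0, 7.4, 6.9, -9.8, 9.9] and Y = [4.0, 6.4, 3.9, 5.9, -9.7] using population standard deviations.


Pearson correlation coefficient (population):
r = cov(X,Y) / (std(X) * std(Y))
Mean X = 3.48, Mean Y = 2.1
Cov(X,Y) = -20.824
Std(X) = 6.998114, Std(Y) = 5.983644
r = -0.4973

-0.4973


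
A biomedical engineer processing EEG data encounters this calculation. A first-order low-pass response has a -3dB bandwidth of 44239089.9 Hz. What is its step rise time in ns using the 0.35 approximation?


Rise time from bandwidth relationship:
tr = 0.35 / BW
   = 0.35 / 44239089.9
   = 7.911555161e-09 s
   = 7.9116 ns

7.9116 ns


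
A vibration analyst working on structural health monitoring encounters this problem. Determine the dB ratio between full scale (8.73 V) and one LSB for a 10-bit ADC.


Dynamic range from full-scale to LSB:
V_min = V_max / 2^bits = 8.73 / 2^10
DR = 20 * log10(V_max / V_min)
   = 20 * log10(2^10)
   = 20 * 10 * log10(2)
   = 60.21 dB

60.21 dB


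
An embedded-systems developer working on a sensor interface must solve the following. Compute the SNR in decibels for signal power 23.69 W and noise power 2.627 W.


SNR in decibels:
SNR = 10 * log10(Ps / Pn)
    = 10 * log10(23.69 / 2.627)
    = 10 * log10(9.0179)
    = 10 * 0.9551
    = 9.55 dB

9.55 dB


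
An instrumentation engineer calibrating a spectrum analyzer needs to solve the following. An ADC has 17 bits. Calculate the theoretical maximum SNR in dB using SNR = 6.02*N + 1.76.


Theoretical SNR for a full-scale sinusoid:
SNR = 6.02 * N + 1.76
    = 6.02 * 17 + 1.76
    = 102.34 + 1.76
    = 104.1 dB

104.1 dB


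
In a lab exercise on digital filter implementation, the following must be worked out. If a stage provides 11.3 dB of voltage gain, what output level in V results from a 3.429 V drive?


Output voltage from dB gain:
V_out = V_in * 10^(gain_dB / 20)
      = 3.429 * 10^(11.3 / 20)
      = 3.429 * 3.672823
      = 12.5941 V

12.5941 V


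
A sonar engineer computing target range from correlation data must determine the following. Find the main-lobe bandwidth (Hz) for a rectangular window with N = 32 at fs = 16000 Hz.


Main lobe width for a rectangular window:
Width = 2 * fs / N
      = 2 * 16000 / 32
      = 32000 / 32
      = 1000.0 Hz

1000.0 Hz


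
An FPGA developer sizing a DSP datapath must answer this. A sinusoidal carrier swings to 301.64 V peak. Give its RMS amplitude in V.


RMS voltage for a sinusoidal waveform:
V_rms = V_peak / sqrt(2)
      = 301.64 / 1.414214
      = 213.292 V

213.292 V


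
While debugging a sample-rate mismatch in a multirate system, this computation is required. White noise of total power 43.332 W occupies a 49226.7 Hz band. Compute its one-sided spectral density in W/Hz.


Power spectral density:
PSD = P / BW
    = 43.332 / 49226.7
    = 0.00088025 W/Hz

0.00088025 W/Hz


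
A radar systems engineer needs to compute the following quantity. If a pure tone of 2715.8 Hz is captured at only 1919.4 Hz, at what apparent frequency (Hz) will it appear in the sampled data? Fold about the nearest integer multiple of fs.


Compute the nearest integer multiple of fs to the signal:
n = round(2715.8 / 1919.4) = 1
f_alias = |2715.8 - 1 * 1919.4|
        = |2715.8 - 1919.4|
        = 796.4 Hz

796.4


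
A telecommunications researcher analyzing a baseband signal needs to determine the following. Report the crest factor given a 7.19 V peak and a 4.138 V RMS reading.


Crest factor is the ratio of peak to RMS:
CF = V_peak / V_rms
   = 7.19 / 4.138
   = 1.7376

1.7376


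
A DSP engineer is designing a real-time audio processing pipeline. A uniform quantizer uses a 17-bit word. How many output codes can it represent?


Number of quantization levels = 2^N
= 2^17
= 131072

131072


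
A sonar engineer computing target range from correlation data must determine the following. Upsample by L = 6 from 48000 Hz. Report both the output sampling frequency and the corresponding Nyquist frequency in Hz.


Step 1 — output sample rate after interpolation by L:
fs_out = L * fs_in = 6 * 48000 = 288000 Hz

Step 2 — Nyquist frequency of the output stream:
f_Nyq = fs_out / 2 = 288000 / 2 = 144000.0 Hz

fs_out = 288000 Hz; f_Nyquist = 144000.0 Hz


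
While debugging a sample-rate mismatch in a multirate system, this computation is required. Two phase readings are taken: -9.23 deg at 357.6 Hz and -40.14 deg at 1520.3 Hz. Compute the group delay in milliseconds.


Group delay from phase difference:
tau = -d(phi)/d(omega)
d(phi) = -30.91 deg = -0.539481 rad
d(omega) = 2*pi*(1520.3 - 357.6) = 7305.4596 rad/s
tau = -(-0.539481) / 7305.4596
    = 0.0738 ms

0.0738 ms


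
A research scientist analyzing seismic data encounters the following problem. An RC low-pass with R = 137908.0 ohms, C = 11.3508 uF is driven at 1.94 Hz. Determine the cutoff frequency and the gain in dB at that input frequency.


Step 1 — cutoff frequency:
fc = 1 / (2*pi*R*C)
C = 11.3508 uF = 1.13508e-05 F
fc = 1 / (2*pi*137908.0*1.13508e-05)
   = 0.101673 Hz

Step 2 — magnitude at f = 1.94 Hz:
|H(f)| = 1 / sqrt(1 + (f/fc)^2)
f/fc = 1.94 / 0.101673 = 19.080779
|H| = 1 / sqrt(1 + 364.076127) = 0.0523369
|H|_dB = 20*log10(0.0523369) = -25.62 dB

fc = 0.101673 Hz; |H(1.94 Hz)| = -25.62 dB
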